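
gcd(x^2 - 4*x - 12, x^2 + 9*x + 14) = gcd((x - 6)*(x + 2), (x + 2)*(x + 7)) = x + 2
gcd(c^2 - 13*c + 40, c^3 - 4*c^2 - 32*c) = c - 8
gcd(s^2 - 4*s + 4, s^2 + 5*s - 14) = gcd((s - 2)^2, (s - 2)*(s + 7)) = s - 2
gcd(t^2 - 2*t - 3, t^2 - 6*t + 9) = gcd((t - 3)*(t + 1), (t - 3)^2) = t - 3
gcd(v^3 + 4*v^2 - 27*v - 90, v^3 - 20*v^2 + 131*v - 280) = v - 5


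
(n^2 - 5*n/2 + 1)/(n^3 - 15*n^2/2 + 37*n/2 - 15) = (2*n - 1)/(2*n^2 - 11*n + 15)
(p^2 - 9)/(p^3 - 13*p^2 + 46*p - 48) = (p + 3)/(p^2 - 10*p + 16)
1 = 1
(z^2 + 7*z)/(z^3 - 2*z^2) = (z + 7)/(z*(z - 2))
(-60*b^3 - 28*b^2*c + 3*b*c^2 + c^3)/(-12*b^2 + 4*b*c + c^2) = (10*b^2 + 3*b*c - c^2)/(2*b - c)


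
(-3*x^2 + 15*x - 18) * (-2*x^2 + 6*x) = 6*x^4 - 48*x^3 + 126*x^2 - 108*x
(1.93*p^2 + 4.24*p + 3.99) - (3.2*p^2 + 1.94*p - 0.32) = -1.27*p^2 + 2.3*p + 4.31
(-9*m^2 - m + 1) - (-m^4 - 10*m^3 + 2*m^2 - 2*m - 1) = m^4 + 10*m^3 - 11*m^2 + m + 2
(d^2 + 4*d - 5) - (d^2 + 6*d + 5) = -2*d - 10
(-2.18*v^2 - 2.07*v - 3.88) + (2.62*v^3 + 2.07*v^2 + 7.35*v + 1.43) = 2.62*v^3 - 0.11*v^2 + 5.28*v - 2.45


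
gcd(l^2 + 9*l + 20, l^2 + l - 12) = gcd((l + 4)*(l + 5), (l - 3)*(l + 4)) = l + 4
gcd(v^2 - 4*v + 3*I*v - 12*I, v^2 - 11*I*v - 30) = 1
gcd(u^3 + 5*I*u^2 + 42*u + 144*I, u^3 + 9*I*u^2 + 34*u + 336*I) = u^2 + 2*I*u + 48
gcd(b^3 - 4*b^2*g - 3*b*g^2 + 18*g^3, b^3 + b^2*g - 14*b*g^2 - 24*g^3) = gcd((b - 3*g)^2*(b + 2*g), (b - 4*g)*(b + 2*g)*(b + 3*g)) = b + 2*g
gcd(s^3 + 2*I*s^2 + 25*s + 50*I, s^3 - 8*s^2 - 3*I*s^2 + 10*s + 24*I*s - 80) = s^2 - 3*I*s + 10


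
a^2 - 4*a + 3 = (a - 3)*(a - 1)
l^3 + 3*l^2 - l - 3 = (l - 1)*(l + 1)*(l + 3)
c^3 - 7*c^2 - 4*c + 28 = (c - 7)*(c - 2)*(c + 2)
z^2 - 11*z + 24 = (z - 8)*(z - 3)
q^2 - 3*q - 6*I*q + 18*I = (q - 3)*(q - 6*I)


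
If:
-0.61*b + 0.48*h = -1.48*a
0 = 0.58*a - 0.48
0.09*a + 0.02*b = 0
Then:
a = 0.83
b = -3.72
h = -7.28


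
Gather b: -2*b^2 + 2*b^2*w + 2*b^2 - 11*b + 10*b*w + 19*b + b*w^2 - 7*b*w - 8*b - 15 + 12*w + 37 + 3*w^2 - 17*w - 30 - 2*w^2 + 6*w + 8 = 2*b^2*w + b*(w^2 + 3*w) + w^2 + w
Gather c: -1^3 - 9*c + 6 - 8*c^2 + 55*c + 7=-8*c^2 + 46*c + 12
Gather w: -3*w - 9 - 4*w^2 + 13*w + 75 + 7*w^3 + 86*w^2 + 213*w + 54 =7*w^3 + 82*w^2 + 223*w + 120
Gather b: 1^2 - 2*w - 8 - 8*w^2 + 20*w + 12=-8*w^2 + 18*w + 5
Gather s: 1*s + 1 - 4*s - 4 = -3*s - 3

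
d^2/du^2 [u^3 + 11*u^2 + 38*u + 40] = 6*u + 22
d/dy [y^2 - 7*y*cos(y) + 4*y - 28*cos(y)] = 7*y*sin(y) + 2*y + 28*sin(y) - 7*cos(y) + 4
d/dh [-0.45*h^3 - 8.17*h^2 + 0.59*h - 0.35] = -1.35*h^2 - 16.34*h + 0.59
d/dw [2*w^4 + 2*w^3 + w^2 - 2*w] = 8*w^3 + 6*w^2 + 2*w - 2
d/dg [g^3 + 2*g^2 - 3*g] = 3*g^2 + 4*g - 3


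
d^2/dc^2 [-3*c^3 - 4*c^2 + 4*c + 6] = -18*c - 8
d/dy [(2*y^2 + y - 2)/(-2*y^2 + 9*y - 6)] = 4*(5*y^2 - 8*y + 3)/(4*y^4 - 36*y^3 + 105*y^2 - 108*y + 36)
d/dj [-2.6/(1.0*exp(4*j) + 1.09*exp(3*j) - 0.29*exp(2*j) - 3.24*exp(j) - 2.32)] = (10.4*exp(3*j) + 8.502*exp(2*j) - 1.508*exp(j) - 8.424)*exp(j)/(-1.0*exp(4*j) - 1.09*exp(3*j) + 0.29*exp(2*j) + 3.24*exp(j) + 2.32)^2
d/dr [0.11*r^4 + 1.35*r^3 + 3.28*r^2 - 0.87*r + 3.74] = 0.44*r^3 + 4.05*r^2 + 6.56*r - 0.87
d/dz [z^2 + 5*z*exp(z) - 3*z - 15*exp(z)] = 5*z*exp(z) + 2*z - 10*exp(z) - 3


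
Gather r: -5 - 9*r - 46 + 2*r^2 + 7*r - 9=2*r^2 - 2*r - 60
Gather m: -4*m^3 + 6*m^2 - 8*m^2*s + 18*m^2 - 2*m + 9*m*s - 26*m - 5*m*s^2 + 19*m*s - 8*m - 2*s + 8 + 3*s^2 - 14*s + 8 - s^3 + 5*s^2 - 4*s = -4*m^3 + m^2*(24 - 8*s) + m*(-5*s^2 + 28*s - 36) - s^3 + 8*s^2 - 20*s + 16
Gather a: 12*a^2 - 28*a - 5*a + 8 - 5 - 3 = 12*a^2 - 33*a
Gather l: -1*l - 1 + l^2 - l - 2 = l^2 - 2*l - 3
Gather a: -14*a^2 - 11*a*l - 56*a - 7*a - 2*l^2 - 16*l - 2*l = -14*a^2 + a*(-11*l - 63) - 2*l^2 - 18*l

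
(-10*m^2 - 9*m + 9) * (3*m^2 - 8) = -30*m^4 - 27*m^3 + 107*m^2 + 72*m - 72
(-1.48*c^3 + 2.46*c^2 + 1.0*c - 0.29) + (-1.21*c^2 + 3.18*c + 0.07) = -1.48*c^3 + 1.25*c^2 + 4.18*c - 0.22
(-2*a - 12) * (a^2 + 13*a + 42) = -2*a^3 - 38*a^2 - 240*a - 504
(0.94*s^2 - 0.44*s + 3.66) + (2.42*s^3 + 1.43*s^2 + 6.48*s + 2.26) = 2.42*s^3 + 2.37*s^2 + 6.04*s + 5.92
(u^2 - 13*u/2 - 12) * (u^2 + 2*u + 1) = u^4 - 9*u^3/2 - 24*u^2 - 61*u/2 - 12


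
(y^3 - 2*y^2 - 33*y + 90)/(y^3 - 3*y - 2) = (-y^3 + 2*y^2 + 33*y - 90)/(-y^3 + 3*y + 2)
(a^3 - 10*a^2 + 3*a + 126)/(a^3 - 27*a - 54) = (a - 7)/(a + 3)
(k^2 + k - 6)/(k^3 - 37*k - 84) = (k - 2)/(k^2 - 3*k - 28)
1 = 1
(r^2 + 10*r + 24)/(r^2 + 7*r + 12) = (r + 6)/(r + 3)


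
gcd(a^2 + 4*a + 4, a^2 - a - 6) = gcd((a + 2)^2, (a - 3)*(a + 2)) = a + 2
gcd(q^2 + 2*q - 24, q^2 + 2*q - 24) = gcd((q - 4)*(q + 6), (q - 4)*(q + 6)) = q^2 + 2*q - 24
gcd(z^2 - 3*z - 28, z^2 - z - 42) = z - 7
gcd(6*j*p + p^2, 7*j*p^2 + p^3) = p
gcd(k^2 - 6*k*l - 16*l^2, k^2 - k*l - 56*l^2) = k - 8*l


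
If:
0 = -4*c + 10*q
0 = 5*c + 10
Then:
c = -2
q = -4/5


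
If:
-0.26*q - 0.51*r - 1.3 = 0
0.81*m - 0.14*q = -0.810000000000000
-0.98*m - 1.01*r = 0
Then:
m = -2.78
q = -10.29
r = 2.70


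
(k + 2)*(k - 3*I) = k^2 + 2*k - 3*I*k - 6*I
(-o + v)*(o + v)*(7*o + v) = -7*o^3 - o^2*v + 7*o*v^2 + v^3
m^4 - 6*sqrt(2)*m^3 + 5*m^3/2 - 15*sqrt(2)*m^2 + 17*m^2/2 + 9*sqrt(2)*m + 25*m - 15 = (m - 1/2)*(m + 3)*(m - 5*sqrt(2))*(m - sqrt(2))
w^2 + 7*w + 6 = (w + 1)*(w + 6)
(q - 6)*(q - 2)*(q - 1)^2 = q^4 - 10*q^3 + 29*q^2 - 32*q + 12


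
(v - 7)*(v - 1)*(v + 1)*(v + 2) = v^4 - 5*v^3 - 15*v^2 + 5*v + 14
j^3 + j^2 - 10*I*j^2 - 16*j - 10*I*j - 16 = (j + 1)*(j - 8*I)*(j - 2*I)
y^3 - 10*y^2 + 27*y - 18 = (y - 6)*(y - 3)*(y - 1)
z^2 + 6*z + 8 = (z + 2)*(z + 4)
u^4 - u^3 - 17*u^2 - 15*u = u*(u - 5)*(u + 1)*(u + 3)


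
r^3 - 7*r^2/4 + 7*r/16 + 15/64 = (r - 5/4)*(r - 3/4)*(r + 1/4)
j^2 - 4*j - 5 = (j - 5)*(j + 1)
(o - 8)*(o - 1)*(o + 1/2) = o^3 - 17*o^2/2 + 7*o/2 + 4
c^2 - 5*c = c*(c - 5)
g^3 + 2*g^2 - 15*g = g*(g - 3)*(g + 5)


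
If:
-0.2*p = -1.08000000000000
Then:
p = 5.40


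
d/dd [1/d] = -1/d^2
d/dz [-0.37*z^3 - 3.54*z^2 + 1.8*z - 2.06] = -1.11*z^2 - 7.08*z + 1.8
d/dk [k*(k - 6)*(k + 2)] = 3*k^2 - 8*k - 12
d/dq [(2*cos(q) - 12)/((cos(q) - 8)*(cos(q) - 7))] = 2*(cos(q)^2 - 12*cos(q) + 34)*sin(q)/((cos(q) - 8)^2*(cos(q) - 7)^2)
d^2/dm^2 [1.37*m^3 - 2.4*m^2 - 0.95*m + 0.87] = 8.22*m - 4.8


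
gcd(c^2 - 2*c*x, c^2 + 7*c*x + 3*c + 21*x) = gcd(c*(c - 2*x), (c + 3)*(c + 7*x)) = 1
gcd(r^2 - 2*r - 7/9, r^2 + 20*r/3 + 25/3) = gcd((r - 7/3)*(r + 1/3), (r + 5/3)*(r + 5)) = 1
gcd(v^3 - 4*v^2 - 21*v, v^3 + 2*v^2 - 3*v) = v^2 + 3*v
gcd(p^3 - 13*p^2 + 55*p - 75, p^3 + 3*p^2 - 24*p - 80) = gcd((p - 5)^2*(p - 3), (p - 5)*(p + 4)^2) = p - 5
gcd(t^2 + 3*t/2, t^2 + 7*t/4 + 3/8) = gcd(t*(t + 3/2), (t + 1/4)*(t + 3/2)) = t + 3/2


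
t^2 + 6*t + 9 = (t + 3)^2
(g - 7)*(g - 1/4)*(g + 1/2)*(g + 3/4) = g^4 - 6*g^3 - 111*g^2/16 - 17*g/32 + 21/32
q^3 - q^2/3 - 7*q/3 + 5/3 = (q - 1)^2*(q + 5/3)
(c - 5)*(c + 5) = c^2 - 25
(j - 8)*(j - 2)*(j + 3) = j^3 - 7*j^2 - 14*j + 48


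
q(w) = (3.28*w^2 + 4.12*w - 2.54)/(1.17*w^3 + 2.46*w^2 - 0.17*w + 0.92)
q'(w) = (6.56*w + 4.12)/(1.17*w^3 + 2.46*w^2 - 0.17*w + 0.92) + (-3.51*w^2 - 4.92*w + 0.17)*(3.28*w^2 + 4.12*w - 2.54)/(1.17*w^3 + 2.46*w^2 - 0.17*w + 0.92)^2 = (-3.8376*w^4 - 9.6408*w^3 - 1.7774*w^2 + 18.532*w + 3.3586)/(1.3689*w^6 + 5.7564*w^5 + 5.6538*w^4 + 1.3164*w^3 + 4.5553*w^2 - 0.3128*w + 0.8464)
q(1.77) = 1.01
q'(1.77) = -0.28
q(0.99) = 1.11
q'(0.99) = 0.37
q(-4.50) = -0.82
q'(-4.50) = -0.27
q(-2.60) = -3.47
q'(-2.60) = -9.49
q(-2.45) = -6.39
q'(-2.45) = -40.41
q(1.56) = 1.07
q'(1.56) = -0.26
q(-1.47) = -0.54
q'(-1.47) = -1.96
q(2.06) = 0.94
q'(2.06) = -0.26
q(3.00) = 0.73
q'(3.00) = -0.18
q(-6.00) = -0.56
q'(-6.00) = -0.12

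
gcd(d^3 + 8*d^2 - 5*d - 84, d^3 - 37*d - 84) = d + 4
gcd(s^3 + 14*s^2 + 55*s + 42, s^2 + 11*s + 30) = s + 6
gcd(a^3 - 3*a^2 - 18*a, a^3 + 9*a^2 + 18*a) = a^2 + 3*a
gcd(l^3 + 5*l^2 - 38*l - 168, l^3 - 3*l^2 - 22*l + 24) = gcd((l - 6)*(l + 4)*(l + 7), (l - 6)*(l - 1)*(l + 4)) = l^2 - 2*l - 24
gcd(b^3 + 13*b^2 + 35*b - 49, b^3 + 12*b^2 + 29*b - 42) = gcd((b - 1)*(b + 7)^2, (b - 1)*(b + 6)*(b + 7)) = b^2 + 6*b - 7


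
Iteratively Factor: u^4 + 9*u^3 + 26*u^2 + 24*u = (u + 2)*(u^3 + 7*u^2 + 12*u) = (u + 2)*(u + 3)*(u^2 + 4*u) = (u + 2)*(u + 3)*(u + 4)*(u)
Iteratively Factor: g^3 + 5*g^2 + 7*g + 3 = (g + 1)*(g^2 + 4*g + 3) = (g + 1)^2*(g + 3)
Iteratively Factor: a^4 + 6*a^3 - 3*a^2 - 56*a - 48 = (a + 4)*(a^3 + 2*a^2 - 11*a - 12) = (a + 1)*(a + 4)*(a^2 + a - 12) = (a + 1)*(a + 4)^2*(a - 3)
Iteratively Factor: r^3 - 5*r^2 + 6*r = (r - 2)*(r^2 - 3*r) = r*(r - 2)*(r - 3)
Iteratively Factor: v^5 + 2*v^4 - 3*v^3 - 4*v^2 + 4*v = (v - 1)*(v^4 + 3*v^3 - 4*v) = (v - 1)*(v + 2)*(v^3 + v^2 - 2*v) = v*(v - 1)*(v + 2)*(v^2 + v - 2) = v*(v - 1)^2*(v + 2)*(v + 2)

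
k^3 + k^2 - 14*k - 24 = (k - 4)*(k + 2)*(k + 3)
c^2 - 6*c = c*(c - 6)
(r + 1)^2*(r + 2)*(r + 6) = r^4 + 10*r^3 + 29*r^2 + 32*r + 12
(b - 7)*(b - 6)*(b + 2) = b^3 - 11*b^2 + 16*b + 84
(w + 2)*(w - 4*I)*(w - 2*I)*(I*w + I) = I*w^4 + 6*w^3 + 3*I*w^3 + 18*w^2 - 6*I*w^2 + 12*w - 24*I*w - 16*I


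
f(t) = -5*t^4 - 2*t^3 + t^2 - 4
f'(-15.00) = 66120.00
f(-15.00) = -246154.00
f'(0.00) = 0.00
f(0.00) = -4.00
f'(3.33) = -798.39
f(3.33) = -681.58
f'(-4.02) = 1194.29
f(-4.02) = -1163.70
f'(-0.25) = -0.56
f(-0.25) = -3.93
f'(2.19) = -234.47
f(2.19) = -135.22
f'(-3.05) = 505.54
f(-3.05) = -370.63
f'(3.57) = -979.32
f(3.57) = -894.42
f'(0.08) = 0.11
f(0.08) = -3.99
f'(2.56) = -369.75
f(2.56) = -245.75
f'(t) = -20*t^3 - 6*t^2 + 2*t = 2*t*(-10*t^2 - 3*t + 1)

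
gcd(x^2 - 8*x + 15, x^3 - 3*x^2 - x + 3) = x - 3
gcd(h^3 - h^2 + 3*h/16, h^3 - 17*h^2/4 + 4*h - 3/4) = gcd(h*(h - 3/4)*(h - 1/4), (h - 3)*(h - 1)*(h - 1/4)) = h - 1/4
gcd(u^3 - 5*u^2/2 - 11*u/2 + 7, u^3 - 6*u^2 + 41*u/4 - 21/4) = u^2 - 9*u/2 + 7/2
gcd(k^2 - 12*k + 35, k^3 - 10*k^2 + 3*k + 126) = k - 7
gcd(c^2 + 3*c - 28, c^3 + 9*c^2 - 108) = 1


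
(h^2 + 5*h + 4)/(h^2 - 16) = (h + 1)/(h - 4)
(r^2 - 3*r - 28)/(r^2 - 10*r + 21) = (r + 4)/(r - 3)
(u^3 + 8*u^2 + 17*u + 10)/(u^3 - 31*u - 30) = (u + 2)/(u - 6)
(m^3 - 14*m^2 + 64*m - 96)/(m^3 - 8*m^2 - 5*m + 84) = (m^2 - 10*m + 24)/(m^2 - 4*m - 21)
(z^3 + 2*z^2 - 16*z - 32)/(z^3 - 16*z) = (z + 2)/z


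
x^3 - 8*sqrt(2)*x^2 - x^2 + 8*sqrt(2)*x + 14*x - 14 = (x - 1)*(x - 7*sqrt(2))*(x - sqrt(2))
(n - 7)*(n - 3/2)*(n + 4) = n^3 - 9*n^2/2 - 47*n/2 + 42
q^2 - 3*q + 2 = (q - 2)*(q - 1)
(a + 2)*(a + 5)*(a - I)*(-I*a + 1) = -I*a^4 - 7*I*a^3 - 11*I*a^2 - 7*I*a - 10*I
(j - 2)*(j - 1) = j^2 - 3*j + 2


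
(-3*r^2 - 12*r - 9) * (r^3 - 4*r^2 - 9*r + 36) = -3*r^5 + 66*r^3 + 36*r^2 - 351*r - 324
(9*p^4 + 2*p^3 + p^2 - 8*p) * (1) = 9*p^4 + 2*p^3 + p^2 - 8*p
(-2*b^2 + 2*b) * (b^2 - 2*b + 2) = -2*b^4 + 6*b^3 - 8*b^2 + 4*b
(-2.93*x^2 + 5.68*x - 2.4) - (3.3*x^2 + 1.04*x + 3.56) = -6.23*x^2 + 4.64*x - 5.96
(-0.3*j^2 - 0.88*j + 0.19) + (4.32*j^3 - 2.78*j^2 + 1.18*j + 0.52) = 4.32*j^3 - 3.08*j^2 + 0.3*j + 0.71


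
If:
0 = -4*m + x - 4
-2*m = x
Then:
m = -2/3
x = 4/3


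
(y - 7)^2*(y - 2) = y^3 - 16*y^2 + 77*y - 98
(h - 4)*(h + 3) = h^2 - h - 12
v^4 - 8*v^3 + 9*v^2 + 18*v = v*(v - 6)*(v - 3)*(v + 1)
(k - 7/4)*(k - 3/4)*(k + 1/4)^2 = k^4 - 2*k^3 + k^2/8 + k/2 + 21/256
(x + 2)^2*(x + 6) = x^3 + 10*x^2 + 28*x + 24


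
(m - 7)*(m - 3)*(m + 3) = m^3 - 7*m^2 - 9*m + 63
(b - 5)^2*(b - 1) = b^3 - 11*b^2 + 35*b - 25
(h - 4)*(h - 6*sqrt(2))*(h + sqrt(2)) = h^3 - 5*sqrt(2)*h^2 - 4*h^2 - 12*h + 20*sqrt(2)*h + 48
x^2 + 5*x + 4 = (x + 1)*(x + 4)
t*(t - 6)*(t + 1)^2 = t^4 - 4*t^3 - 11*t^2 - 6*t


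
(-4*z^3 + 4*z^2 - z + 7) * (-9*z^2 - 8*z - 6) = 36*z^5 - 4*z^4 + z^3 - 79*z^2 - 50*z - 42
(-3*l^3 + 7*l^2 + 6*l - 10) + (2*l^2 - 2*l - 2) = -3*l^3 + 9*l^2 + 4*l - 12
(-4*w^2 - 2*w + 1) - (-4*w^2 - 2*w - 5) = 6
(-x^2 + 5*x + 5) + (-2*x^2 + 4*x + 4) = -3*x^2 + 9*x + 9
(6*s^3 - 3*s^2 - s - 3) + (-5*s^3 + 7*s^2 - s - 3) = s^3 + 4*s^2 - 2*s - 6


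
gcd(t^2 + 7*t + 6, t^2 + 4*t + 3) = t + 1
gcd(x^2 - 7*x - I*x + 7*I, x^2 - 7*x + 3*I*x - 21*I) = x - 7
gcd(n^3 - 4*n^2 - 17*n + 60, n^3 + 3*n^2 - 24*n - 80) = n^2 - n - 20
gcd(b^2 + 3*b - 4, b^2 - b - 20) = b + 4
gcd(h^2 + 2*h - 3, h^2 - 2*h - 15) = h + 3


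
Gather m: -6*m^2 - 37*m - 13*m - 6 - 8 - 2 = -6*m^2 - 50*m - 16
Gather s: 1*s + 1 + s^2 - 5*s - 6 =s^2 - 4*s - 5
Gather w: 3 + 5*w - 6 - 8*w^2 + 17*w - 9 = -8*w^2 + 22*w - 12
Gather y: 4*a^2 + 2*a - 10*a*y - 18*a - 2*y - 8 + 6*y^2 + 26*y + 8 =4*a^2 - 16*a + 6*y^2 + y*(24 - 10*a)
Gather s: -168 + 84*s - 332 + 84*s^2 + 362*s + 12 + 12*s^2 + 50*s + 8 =96*s^2 + 496*s - 480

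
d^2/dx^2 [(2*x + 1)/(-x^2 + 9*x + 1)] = 2*((2*x - 9)^2*(2*x + 1) + (6*x - 17)*(-x^2 + 9*x + 1))/(-x^2 + 9*x + 1)^3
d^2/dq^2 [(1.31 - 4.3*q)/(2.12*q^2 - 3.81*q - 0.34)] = ((4.24*q - 3.81)*(4.3*q - 1.31)*(8.48*q - 7.62) + (54.696*q - 38.3204)*(-2.12*q^2 + 3.81*q + 0.34))/(-2.12*q^2 + 3.81*q + 0.34)^3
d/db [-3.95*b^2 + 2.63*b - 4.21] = 2.63 - 7.9*b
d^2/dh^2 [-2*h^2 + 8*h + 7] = -4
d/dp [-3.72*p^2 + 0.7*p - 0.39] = 0.7 - 7.44*p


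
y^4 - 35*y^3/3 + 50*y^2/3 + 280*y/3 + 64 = (y - 8)*(y - 6)*(y + 1)*(y + 4/3)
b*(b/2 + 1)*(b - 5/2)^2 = b^4/2 - 3*b^3/2 - 15*b^2/8 + 25*b/4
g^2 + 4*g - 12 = (g - 2)*(g + 6)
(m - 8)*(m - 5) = m^2 - 13*m + 40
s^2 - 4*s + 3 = (s - 3)*(s - 1)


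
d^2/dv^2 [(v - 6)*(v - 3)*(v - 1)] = 6*v - 20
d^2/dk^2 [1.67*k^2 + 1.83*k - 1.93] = 3.34000000000000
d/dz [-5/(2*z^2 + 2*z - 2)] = 5*(2*z + 1)/(2*(z^2 + z - 1)^2)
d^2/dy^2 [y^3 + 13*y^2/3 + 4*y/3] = 6*y + 26/3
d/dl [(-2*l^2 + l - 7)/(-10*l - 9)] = (20*l^2 + 36*l - 79)/(100*l^2 + 180*l + 81)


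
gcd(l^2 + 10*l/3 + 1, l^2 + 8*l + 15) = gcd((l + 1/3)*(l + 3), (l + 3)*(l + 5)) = l + 3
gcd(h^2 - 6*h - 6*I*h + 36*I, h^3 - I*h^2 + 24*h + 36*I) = h - 6*I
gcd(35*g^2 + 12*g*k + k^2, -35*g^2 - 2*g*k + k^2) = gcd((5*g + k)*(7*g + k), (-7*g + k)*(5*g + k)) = 5*g + k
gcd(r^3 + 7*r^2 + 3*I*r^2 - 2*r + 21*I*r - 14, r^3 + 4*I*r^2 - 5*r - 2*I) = r^2 + 3*I*r - 2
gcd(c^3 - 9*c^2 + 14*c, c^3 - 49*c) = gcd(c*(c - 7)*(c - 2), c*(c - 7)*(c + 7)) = c^2 - 7*c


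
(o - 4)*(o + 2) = o^2 - 2*o - 8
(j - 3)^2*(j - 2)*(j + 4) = j^4 - 4*j^3 - 11*j^2 + 66*j - 72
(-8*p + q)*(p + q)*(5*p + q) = -40*p^3 - 43*p^2*q - 2*p*q^2 + q^3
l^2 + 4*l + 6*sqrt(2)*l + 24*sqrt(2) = (l + 4)*(l + 6*sqrt(2))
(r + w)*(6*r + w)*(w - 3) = 6*r^2*w - 18*r^2 + 7*r*w^2 - 21*r*w + w^3 - 3*w^2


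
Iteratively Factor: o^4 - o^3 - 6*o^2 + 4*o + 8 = (o + 2)*(o^3 - 3*o^2 + 4) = (o + 1)*(o + 2)*(o^2 - 4*o + 4) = (o - 2)*(o + 1)*(o + 2)*(o - 2)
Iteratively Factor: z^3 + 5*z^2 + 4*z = (z)*(z^2 + 5*z + 4) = z*(z + 4)*(z + 1)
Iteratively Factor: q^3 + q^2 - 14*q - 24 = (q + 3)*(q^2 - 2*q - 8) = (q - 4)*(q + 3)*(q + 2)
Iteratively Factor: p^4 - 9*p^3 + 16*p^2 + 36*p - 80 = (p - 4)*(p^3 - 5*p^2 - 4*p + 20) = (p - 4)*(p + 2)*(p^2 - 7*p + 10) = (p - 5)*(p - 4)*(p + 2)*(p - 2)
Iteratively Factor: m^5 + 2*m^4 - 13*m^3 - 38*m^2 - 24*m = (m)*(m^4 + 2*m^3 - 13*m^2 - 38*m - 24) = m*(m + 1)*(m^3 + m^2 - 14*m - 24) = m*(m + 1)*(m + 2)*(m^2 - m - 12) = m*(m - 4)*(m + 1)*(m + 2)*(m + 3)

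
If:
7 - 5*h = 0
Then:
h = 7/5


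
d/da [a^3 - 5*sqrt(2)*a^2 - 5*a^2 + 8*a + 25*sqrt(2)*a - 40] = 3*a^2 - 10*sqrt(2)*a - 10*a + 8 + 25*sqrt(2)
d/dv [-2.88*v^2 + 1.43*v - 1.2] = 1.43 - 5.76*v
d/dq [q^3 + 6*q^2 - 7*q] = 3*q^2 + 12*q - 7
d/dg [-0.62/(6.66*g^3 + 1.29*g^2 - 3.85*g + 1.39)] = (12.3876*g^2 + 1.5996*g - 2.387)/(6.66*g^3 + 1.29*g^2 - 3.85*g + 1.39)^2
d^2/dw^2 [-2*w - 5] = 0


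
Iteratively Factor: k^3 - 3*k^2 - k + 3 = (k + 1)*(k^2 - 4*k + 3) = (k - 3)*(k + 1)*(k - 1)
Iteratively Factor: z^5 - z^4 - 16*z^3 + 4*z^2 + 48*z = (z + 2)*(z^4 - 3*z^3 - 10*z^2 + 24*z) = (z - 2)*(z + 2)*(z^3 - z^2 - 12*z) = (z - 2)*(z + 2)*(z + 3)*(z^2 - 4*z) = z*(z - 2)*(z + 2)*(z + 3)*(z - 4)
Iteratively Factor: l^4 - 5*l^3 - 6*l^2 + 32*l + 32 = (l + 2)*(l^3 - 7*l^2 + 8*l + 16) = (l - 4)*(l + 2)*(l^2 - 3*l - 4) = (l - 4)*(l + 1)*(l + 2)*(l - 4)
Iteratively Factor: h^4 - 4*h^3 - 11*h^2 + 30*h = (h - 5)*(h^3 + h^2 - 6*h) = (h - 5)*(h + 3)*(h^2 - 2*h) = (h - 5)*(h - 2)*(h + 3)*(h)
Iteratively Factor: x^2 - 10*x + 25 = (x - 5)*(x - 5)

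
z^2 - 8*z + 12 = (z - 6)*(z - 2)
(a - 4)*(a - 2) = a^2 - 6*a + 8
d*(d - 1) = d^2 - d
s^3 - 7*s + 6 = (s - 2)*(s - 1)*(s + 3)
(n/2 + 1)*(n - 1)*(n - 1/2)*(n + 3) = n^4/2 + 7*n^3/4 - n^2/2 - 13*n/4 + 3/2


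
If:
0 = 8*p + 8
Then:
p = -1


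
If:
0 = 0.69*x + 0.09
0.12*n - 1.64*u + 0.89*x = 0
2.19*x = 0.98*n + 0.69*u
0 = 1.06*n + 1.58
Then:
No Solution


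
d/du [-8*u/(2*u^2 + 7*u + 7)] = 8*(2*u^2 - 7)/(4*u^4 + 28*u^3 + 77*u^2 + 98*u + 49)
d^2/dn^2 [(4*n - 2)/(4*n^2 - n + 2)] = 4*(6*(1 - 4*n)*(4*n^2 - n + 2) + (2*n - 1)*(8*n - 1)^2)/(4*n^2 - n + 2)^3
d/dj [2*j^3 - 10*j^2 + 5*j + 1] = 6*j^2 - 20*j + 5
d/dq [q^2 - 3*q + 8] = 2*q - 3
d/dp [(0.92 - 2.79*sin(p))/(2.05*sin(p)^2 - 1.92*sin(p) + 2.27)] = (5.7195*sin(p)^2 - 3.772*sin(p) - 4.5669)*cos(p)/(4.2025*sin(p)^4 - 7.872*sin(p)^3 + 12.9934*sin(p)^2 - 8.7168*sin(p) + 5.1529)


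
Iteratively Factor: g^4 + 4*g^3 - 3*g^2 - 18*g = (g + 3)*(g^3 + g^2 - 6*g) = (g - 2)*(g + 3)*(g^2 + 3*g) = g*(g - 2)*(g + 3)*(g + 3)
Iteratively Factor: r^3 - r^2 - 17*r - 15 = (r + 1)*(r^2 - 2*r - 15) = (r - 5)*(r + 1)*(r + 3)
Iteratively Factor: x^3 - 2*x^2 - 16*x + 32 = (x - 4)*(x^2 + 2*x - 8) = (x - 4)*(x - 2)*(x + 4)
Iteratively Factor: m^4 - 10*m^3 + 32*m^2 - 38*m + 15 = (m - 1)*(m^3 - 9*m^2 + 23*m - 15) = (m - 5)*(m - 1)*(m^2 - 4*m + 3) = (m - 5)*(m - 1)^2*(m - 3)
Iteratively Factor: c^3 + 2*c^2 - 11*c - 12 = (c + 1)*(c^2 + c - 12) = (c - 3)*(c + 1)*(c + 4)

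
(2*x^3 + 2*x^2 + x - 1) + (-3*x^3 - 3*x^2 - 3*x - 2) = -x^3 - x^2 - 2*x - 3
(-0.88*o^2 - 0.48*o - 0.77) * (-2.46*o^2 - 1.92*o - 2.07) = 2.1648*o^4 + 2.8704*o^3 + 4.6374*o^2 + 2.472*o + 1.5939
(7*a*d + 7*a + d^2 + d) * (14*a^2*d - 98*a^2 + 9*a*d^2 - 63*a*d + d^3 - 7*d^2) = 98*a^3*d^2 - 588*a^3*d - 686*a^3 + 77*a^2*d^3 - 462*a^2*d^2 - 539*a^2*d + 16*a*d^4 - 96*a*d^3 - 112*a*d^2 + d^5 - 6*d^4 - 7*d^3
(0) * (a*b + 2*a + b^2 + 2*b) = 0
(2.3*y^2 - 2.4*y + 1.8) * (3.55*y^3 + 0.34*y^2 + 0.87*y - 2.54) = 8.165*y^5 - 7.738*y^4 + 7.575*y^3 - 7.318*y^2 + 7.662*y - 4.572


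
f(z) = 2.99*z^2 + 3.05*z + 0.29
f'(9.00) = 56.87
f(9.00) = 269.93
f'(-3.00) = -14.89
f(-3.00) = 18.05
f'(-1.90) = -8.31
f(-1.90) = 5.29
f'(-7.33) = -40.78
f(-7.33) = 138.58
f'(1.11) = 9.69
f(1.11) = 7.36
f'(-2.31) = -10.76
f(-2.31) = 9.20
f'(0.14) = 3.89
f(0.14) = 0.78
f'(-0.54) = -0.18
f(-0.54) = -0.49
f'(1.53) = 12.20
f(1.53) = 11.96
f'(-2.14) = -9.75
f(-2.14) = 7.46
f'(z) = 5.98*z + 3.05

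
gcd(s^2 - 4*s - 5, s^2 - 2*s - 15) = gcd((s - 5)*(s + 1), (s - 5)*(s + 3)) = s - 5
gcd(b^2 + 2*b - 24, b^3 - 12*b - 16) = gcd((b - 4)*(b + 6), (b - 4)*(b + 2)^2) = b - 4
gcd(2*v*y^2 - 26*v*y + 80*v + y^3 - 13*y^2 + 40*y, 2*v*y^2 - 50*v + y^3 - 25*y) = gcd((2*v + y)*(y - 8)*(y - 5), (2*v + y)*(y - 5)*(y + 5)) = 2*v*y - 10*v + y^2 - 5*y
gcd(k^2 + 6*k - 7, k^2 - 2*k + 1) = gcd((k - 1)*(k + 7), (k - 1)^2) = k - 1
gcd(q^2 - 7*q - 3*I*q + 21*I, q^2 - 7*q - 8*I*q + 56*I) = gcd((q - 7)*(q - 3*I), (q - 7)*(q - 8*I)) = q - 7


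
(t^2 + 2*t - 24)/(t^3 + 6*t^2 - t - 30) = (t^2 + 2*t - 24)/(t^3 + 6*t^2 - t - 30)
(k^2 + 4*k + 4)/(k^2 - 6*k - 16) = (k + 2)/(k - 8)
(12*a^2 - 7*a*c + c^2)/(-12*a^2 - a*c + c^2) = (-3*a + c)/(3*a + c)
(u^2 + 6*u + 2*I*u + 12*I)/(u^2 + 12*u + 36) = (u + 2*I)/(u + 6)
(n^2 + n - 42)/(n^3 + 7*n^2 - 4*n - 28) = (n - 6)/(n^2 - 4)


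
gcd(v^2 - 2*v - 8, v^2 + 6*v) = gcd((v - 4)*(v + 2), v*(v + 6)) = 1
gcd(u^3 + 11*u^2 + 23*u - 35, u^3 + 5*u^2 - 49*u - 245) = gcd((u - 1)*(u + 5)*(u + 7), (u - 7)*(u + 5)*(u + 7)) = u^2 + 12*u + 35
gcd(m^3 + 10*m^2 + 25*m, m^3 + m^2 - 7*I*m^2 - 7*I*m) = m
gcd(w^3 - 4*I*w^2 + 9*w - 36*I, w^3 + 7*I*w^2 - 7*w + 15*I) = w + 3*I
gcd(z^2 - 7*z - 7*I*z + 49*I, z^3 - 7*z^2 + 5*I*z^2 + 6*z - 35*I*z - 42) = z - 7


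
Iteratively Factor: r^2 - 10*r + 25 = (r - 5)*(r - 5)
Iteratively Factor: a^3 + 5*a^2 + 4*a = (a + 4)*(a^2 + a) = (a + 1)*(a + 4)*(a)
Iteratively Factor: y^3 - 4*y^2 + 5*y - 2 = (y - 2)*(y^2 - 2*y + 1) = (y - 2)*(y - 1)*(y - 1)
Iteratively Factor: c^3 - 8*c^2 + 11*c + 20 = (c + 1)*(c^2 - 9*c + 20) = (c - 4)*(c + 1)*(c - 5)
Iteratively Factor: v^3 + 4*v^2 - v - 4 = (v + 1)*(v^2 + 3*v - 4) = (v - 1)*(v + 1)*(v + 4)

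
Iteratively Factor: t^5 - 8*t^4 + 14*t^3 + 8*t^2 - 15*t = (t - 5)*(t^4 - 3*t^3 - t^2 + 3*t) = (t - 5)*(t - 3)*(t^3 - t) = t*(t - 5)*(t - 3)*(t^2 - 1) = t*(t - 5)*(t - 3)*(t + 1)*(t - 1)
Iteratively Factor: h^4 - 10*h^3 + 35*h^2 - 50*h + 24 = (h - 1)*(h^3 - 9*h^2 + 26*h - 24) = (h - 2)*(h - 1)*(h^2 - 7*h + 12) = (h - 3)*(h - 2)*(h - 1)*(h - 4)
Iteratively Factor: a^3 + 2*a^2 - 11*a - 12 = (a + 1)*(a^2 + a - 12) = (a - 3)*(a + 1)*(a + 4)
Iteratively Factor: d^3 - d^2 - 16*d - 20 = (d - 5)*(d^2 + 4*d + 4) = (d - 5)*(d + 2)*(d + 2)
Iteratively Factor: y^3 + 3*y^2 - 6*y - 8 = (y + 1)*(y^2 + 2*y - 8) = (y - 2)*(y + 1)*(y + 4)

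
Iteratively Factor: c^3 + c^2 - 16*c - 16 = (c + 4)*(c^2 - 3*c - 4) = (c - 4)*(c + 4)*(c + 1)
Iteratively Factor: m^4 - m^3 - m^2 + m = (m + 1)*(m^3 - 2*m^2 + m) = m*(m + 1)*(m^2 - 2*m + 1) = m*(m - 1)*(m + 1)*(m - 1)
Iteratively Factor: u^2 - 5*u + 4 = (u - 1)*(u - 4)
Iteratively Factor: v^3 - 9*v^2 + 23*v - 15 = (v - 1)*(v^2 - 8*v + 15) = (v - 5)*(v - 1)*(v - 3)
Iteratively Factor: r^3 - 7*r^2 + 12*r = (r - 3)*(r^2 - 4*r) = r*(r - 3)*(r - 4)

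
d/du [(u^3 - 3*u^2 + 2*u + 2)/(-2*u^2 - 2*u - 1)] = (-2*u^4 - 4*u^3 + 7*u^2 + 14*u + 2)/(4*u^4 + 8*u^3 + 8*u^2 + 4*u + 1)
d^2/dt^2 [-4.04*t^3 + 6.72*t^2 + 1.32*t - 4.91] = 13.44 - 24.24*t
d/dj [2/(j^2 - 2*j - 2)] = 4*(1 - j)/(-j^2 + 2*j + 2)^2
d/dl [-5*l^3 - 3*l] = -15*l^2 - 3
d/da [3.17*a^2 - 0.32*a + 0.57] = 6.34*a - 0.32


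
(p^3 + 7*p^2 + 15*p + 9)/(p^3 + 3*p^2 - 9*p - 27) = (p + 1)/(p - 3)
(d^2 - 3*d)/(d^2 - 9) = d/(d + 3)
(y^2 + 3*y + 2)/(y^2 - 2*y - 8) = (y + 1)/(y - 4)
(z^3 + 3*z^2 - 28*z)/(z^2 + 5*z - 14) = z*(z - 4)/(z - 2)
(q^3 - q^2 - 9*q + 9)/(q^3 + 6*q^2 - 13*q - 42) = (q^2 + 2*q - 3)/(q^2 + 9*q + 14)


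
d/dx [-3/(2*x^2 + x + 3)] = 3*(4*x + 1)/(2*x^2 + x + 3)^2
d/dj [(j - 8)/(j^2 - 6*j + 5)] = (j^2 - 6*j - 2*(j - 8)*(j - 3) + 5)/(j^2 - 6*j + 5)^2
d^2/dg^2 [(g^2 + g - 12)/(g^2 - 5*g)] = 12*(g^3 - 6*g^2 + 30*g - 50)/(g^3*(g^3 - 15*g^2 + 75*g - 125))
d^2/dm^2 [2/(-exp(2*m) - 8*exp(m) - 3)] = 8*((exp(m) + 2)*(exp(2*m) + 8*exp(m) + 3) - 2*(exp(m) + 4)^2*exp(m))*exp(m)/(exp(2*m) + 8*exp(m) + 3)^3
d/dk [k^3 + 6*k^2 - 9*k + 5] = 3*k^2 + 12*k - 9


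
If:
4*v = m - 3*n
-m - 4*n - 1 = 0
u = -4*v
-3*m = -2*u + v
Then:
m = -9/37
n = -7/37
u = -12/37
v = 3/37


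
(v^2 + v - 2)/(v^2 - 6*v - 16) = (v - 1)/(v - 8)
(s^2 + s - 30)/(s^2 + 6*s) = (s - 5)/s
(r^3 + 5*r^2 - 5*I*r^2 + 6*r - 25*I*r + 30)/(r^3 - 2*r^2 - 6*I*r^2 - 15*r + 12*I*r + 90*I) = (r^2 + r*(5 + I) + 5*I)/(r^2 - 2*r - 15)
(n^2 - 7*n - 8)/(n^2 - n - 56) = (n + 1)/(n + 7)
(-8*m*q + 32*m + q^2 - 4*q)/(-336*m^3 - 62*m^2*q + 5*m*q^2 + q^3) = (q - 4)/(42*m^2 + 13*m*q + q^2)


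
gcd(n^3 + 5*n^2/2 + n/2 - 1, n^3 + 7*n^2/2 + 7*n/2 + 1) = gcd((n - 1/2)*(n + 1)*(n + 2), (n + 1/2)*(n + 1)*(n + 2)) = n^2 + 3*n + 2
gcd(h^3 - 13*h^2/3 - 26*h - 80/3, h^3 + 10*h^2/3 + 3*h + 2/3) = h + 2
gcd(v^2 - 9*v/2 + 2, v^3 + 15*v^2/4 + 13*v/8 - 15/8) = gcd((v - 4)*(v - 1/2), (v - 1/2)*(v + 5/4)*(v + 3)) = v - 1/2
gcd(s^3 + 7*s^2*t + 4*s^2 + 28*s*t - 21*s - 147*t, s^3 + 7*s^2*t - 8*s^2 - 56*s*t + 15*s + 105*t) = s^2 + 7*s*t - 3*s - 21*t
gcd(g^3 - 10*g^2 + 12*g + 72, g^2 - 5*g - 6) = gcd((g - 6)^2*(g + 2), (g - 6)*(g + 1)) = g - 6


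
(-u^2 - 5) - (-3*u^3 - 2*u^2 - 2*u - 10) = 3*u^3 + u^2 + 2*u + 5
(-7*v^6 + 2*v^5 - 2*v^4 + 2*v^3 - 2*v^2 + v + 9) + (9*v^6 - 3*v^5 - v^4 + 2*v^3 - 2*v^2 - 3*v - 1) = 2*v^6 - v^5 - 3*v^4 + 4*v^3 - 4*v^2 - 2*v + 8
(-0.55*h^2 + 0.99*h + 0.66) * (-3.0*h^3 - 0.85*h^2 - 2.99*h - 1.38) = 1.65*h^5 - 2.5025*h^4 - 1.177*h^3 - 2.7621*h^2 - 3.3396*h - 0.9108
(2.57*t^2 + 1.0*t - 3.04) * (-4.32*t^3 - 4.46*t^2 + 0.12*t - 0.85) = -11.1024*t^5 - 15.7822*t^4 + 8.9812*t^3 + 11.4939*t^2 - 1.2148*t + 2.584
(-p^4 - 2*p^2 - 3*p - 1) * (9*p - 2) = -9*p^5 + 2*p^4 - 18*p^3 - 23*p^2 - 3*p + 2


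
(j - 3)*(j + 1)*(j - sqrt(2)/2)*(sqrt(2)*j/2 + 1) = sqrt(2)*j^4/2 - sqrt(2)*j^3 + j^3/2 - 2*sqrt(2)*j^2 - j^2 - 3*j/2 + sqrt(2)*j + 3*sqrt(2)/2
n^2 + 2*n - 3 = (n - 1)*(n + 3)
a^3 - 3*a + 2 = (a - 1)^2*(a + 2)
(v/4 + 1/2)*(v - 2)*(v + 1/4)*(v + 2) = v^4/4 + 9*v^3/16 - 7*v^2/8 - 9*v/4 - 1/2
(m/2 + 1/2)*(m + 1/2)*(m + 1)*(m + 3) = m^4/2 + 11*m^3/4 + 19*m^2/4 + 13*m/4 + 3/4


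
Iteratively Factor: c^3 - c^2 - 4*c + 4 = (c - 2)*(c^2 + c - 2) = (c - 2)*(c + 2)*(c - 1)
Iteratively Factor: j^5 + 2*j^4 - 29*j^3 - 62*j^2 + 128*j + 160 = (j - 2)*(j^4 + 4*j^3 - 21*j^2 - 104*j - 80) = (j - 2)*(j + 4)*(j^3 - 21*j - 20) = (j - 2)*(j + 1)*(j + 4)*(j^2 - j - 20) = (j - 2)*(j + 1)*(j + 4)^2*(j - 5)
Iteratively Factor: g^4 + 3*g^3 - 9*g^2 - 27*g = (g + 3)*(g^3 - 9*g) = (g - 3)*(g + 3)*(g^2 + 3*g) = (g - 3)*(g + 3)^2*(g)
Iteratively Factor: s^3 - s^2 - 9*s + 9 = (s - 1)*(s^2 - 9) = (s - 3)*(s - 1)*(s + 3)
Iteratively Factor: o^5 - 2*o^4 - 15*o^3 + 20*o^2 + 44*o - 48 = (o - 2)*(o^4 - 15*o^2 - 10*o + 24) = (o - 2)*(o - 1)*(o^3 + o^2 - 14*o - 24) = (o - 2)*(o - 1)*(o + 3)*(o^2 - 2*o - 8) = (o - 4)*(o - 2)*(o - 1)*(o + 3)*(o + 2)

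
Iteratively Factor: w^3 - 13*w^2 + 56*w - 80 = (w - 5)*(w^2 - 8*w + 16) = (w - 5)*(w - 4)*(w - 4)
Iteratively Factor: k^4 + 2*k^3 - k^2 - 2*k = (k + 1)*(k^3 + k^2 - 2*k) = k*(k + 1)*(k^2 + k - 2) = k*(k - 1)*(k + 1)*(k + 2)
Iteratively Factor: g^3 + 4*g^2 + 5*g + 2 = (g + 1)*(g^2 + 3*g + 2) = (g + 1)^2*(g + 2)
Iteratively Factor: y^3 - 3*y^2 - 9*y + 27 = (y - 3)*(y^2 - 9) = (y - 3)^2*(y + 3)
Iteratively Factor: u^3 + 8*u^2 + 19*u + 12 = (u + 4)*(u^2 + 4*u + 3) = (u + 1)*(u + 4)*(u + 3)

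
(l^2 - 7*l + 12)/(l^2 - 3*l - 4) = (l - 3)/(l + 1)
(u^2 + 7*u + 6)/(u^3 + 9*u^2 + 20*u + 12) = 1/(u + 2)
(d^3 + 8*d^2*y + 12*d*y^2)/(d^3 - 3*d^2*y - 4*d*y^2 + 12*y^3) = d*(d + 6*y)/(d^2 - 5*d*y + 6*y^2)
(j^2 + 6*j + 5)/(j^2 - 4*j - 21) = (j^2 + 6*j + 5)/(j^2 - 4*j - 21)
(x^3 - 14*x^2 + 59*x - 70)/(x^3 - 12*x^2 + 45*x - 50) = (x - 7)/(x - 5)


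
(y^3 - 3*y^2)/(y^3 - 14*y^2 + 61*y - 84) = y^2/(y^2 - 11*y + 28)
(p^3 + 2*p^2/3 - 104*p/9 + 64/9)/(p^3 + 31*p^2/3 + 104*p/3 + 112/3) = (9*p^2 - 30*p + 16)/(3*(3*p^2 + 19*p + 28))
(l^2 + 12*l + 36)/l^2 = 1 + 12/l + 36/l^2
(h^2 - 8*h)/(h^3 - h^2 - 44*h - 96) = h/(h^2 + 7*h + 12)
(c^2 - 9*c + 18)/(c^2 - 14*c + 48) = (c - 3)/(c - 8)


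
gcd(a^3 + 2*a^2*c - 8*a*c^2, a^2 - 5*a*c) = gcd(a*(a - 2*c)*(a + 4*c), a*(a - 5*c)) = a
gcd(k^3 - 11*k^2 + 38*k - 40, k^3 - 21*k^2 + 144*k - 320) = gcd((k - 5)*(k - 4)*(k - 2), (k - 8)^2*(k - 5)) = k - 5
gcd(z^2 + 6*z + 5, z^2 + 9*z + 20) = z + 5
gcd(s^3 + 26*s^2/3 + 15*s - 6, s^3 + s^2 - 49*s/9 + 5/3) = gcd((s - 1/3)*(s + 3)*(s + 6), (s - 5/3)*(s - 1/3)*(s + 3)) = s^2 + 8*s/3 - 1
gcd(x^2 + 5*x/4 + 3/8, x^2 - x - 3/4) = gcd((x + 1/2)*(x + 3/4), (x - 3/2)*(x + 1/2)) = x + 1/2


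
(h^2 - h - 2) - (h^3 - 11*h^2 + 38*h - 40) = -h^3 + 12*h^2 - 39*h + 38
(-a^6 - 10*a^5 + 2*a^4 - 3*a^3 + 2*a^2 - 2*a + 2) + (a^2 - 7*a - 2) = -a^6 - 10*a^5 + 2*a^4 - 3*a^3 + 3*a^2 - 9*a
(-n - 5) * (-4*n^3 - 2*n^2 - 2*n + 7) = 4*n^4 + 22*n^3 + 12*n^2 + 3*n - 35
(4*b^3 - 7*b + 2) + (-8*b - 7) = 4*b^3 - 15*b - 5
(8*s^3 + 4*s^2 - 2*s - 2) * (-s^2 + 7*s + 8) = -8*s^5 + 52*s^4 + 94*s^3 + 20*s^2 - 30*s - 16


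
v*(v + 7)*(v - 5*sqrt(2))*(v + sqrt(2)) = v^4 - 4*sqrt(2)*v^3 + 7*v^3 - 28*sqrt(2)*v^2 - 10*v^2 - 70*v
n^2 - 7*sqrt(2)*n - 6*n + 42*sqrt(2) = (n - 6)*(n - 7*sqrt(2))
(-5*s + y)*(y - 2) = -5*s*y + 10*s + y^2 - 2*y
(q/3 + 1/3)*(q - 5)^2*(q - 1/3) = q^4/3 - 28*q^3/9 + 6*q^2 + 20*q/3 - 25/9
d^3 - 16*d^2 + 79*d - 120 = (d - 8)*(d - 5)*(d - 3)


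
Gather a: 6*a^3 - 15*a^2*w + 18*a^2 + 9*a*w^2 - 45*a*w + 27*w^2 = 6*a^3 + a^2*(18 - 15*w) + a*(9*w^2 - 45*w) + 27*w^2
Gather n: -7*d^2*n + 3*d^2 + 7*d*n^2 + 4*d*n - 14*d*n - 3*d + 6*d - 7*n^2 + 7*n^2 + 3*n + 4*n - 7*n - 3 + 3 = 3*d^2 + 7*d*n^2 + 3*d + n*(-7*d^2 - 10*d)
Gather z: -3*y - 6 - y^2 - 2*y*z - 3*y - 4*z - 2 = -y^2 - 6*y + z*(-2*y - 4) - 8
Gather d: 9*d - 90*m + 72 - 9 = 9*d - 90*m + 63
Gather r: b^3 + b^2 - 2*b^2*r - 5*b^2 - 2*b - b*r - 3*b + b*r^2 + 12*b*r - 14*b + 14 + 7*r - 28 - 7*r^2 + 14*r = b^3 - 4*b^2 - 19*b + r^2*(b - 7) + r*(-2*b^2 + 11*b + 21) - 14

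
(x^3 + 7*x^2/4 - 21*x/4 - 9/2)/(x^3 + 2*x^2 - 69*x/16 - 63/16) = 4*(x - 2)/(4*x - 7)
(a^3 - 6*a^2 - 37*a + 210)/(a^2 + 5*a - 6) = (a^2 - 12*a + 35)/(a - 1)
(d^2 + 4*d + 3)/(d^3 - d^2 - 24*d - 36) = (d + 1)/(d^2 - 4*d - 12)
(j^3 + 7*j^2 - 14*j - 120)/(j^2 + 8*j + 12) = (j^2 + j - 20)/(j + 2)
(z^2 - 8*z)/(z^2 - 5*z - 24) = z/(z + 3)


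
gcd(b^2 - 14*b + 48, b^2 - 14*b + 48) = b^2 - 14*b + 48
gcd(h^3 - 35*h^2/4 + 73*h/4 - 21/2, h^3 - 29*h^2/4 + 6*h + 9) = h - 6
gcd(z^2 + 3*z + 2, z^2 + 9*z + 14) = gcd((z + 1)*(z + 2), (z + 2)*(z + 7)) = z + 2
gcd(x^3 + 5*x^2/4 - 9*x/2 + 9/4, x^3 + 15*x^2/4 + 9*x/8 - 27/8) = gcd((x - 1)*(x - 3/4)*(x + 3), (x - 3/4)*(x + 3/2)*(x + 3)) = x^2 + 9*x/4 - 9/4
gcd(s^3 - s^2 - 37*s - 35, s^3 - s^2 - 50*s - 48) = s + 1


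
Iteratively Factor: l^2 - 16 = (l + 4)*(l - 4)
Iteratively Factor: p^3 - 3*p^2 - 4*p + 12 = (p - 2)*(p^2 - p - 6) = (p - 3)*(p - 2)*(p + 2)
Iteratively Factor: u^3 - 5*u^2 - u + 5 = (u - 5)*(u^2 - 1) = (u - 5)*(u - 1)*(u + 1)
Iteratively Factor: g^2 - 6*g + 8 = (g - 4)*(g - 2)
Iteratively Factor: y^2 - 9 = (y + 3)*(y - 3)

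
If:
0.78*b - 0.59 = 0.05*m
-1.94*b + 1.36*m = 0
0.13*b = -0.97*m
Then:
No Solution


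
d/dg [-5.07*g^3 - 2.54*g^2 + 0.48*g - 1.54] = -15.21*g^2 - 5.08*g + 0.48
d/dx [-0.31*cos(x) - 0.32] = 0.31*sin(x)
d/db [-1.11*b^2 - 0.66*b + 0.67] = -2.22*b - 0.66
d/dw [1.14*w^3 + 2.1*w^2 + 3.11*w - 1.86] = 3.42*w^2 + 4.2*w + 3.11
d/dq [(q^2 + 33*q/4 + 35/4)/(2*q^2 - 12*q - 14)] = 3*(-19*q^2 - 42*q - 7)/(8*(q^4 - 12*q^3 + 22*q^2 + 84*q + 49))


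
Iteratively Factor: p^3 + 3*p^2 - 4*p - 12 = (p + 2)*(p^2 + p - 6) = (p - 2)*(p + 2)*(p + 3)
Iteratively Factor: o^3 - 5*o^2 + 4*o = (o - 4)*(o^2 - o) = (o - 4)*(o - 1)*(o)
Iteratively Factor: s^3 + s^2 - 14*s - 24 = (s - 4)*(s^2 + 5*s + 6) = (s - 4)*(s + 3)*(s + 2)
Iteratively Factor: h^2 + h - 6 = (h - 2)*(h + 3)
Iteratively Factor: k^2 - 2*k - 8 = (k - 4)*(k + 2)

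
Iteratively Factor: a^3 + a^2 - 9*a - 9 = (a + 1)*(a^2 - 9) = (a + 1)*(a + 3)*(a - 3)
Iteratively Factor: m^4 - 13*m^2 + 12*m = (m - 1)*(m^3 + m^2 - 12*m) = (m - 1)*(m + 4)*(m^2 - 3*m) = m*(m - 1)*(m + 4)*(m - 3)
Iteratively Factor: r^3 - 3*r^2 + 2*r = (r - 2)*(r^2 - r) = r*(r - 2)*(r - 1)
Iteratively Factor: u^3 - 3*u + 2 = (u - 1)*(u^2 + u - 2) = (u - 1)*(u + 2)*(u - 1)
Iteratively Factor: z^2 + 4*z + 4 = (z + 2)*(z + 2)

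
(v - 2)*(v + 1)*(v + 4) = v^3 + 3*v^2 - 6*v - 8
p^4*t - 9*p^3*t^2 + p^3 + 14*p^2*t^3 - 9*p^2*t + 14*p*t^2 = p*(p - 7*t)*(p - 2*t)*(p*t + 1)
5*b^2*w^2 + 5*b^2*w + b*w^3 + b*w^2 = w*(5*b + w)*(b*w + b)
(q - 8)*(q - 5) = q^2 - 13*q + 40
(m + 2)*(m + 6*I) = m^2 + 2*m + 6*I*m + 12*I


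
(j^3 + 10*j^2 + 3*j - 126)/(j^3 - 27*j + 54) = (j + 7)/(j - 3)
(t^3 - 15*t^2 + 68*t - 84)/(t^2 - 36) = (t^2 - 9*t + 14)/(t + 6)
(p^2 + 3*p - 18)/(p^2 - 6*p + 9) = (p + 6)/(p - 3)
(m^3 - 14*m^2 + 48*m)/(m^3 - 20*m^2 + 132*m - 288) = m/(m - 6)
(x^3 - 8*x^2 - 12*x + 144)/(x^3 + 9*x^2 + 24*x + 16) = (x^2 - 12*x + 36)/(x^2 + 5*x + 4)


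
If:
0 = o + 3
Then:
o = -3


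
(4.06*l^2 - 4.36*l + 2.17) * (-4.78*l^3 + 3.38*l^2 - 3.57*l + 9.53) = -19.4068*l^5 + 34.5636*l^4 - 39.6036*l^3 + 61.5916*l^2 - 49.2977*l + 20.6801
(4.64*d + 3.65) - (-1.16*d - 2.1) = 5.8*d + 5.75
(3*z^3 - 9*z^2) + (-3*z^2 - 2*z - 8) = 3*z^3 - 12*z^2 - 2*z - 8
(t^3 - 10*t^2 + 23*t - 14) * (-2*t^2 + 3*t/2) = -2*t^5 + 43*t^4/2 - 61*t^3 + 125*t^2/2 - 21*t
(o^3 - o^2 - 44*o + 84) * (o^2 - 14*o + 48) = o^5 - 15*o^4 + 18*o^3 + 652*o^2 - 3288*o + 4032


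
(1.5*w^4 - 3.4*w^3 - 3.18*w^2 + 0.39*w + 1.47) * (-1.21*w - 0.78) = -1.815*w^5 + 2.944*w^4 + 6.4998*w^3 + 2.0085*w^2 - 2.0829*w - 1.1466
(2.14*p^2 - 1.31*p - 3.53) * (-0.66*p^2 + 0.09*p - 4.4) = -1.4124*p^4 + 1.0572*p^3 - 7.2041*p^2 + 5.4463*p + 15.532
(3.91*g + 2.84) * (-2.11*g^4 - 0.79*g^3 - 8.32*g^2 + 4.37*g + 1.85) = -8.2501*g^5 - 9.0813*g^4 - 34.7748*g^3 - 6.5421*g^2 + 19.6443*g + 5.254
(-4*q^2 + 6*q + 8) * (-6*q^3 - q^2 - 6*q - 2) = 24*q^5 - 32*q^4 - 30*q^3 - 36*q^2 - 60*q - 16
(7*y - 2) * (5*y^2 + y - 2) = 35*y^3 - 3*y^2 - 16*y + 4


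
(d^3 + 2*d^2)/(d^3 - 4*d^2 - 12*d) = d/(d - 6)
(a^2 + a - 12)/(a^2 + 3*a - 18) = (a + 4)/(a + 6)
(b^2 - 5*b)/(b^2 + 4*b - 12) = b*(b - 5)/(b^2 + 4*b - 12)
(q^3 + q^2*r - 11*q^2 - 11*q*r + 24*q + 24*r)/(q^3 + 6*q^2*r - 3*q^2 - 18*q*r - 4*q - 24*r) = (-q^3 - q^2*r + 11*q^2 + 11*q*r - 24*q - 24*r)/(-q^3 - 6*q^2*r + 3*q^2 + 18*q*r + 4*q + 24*r)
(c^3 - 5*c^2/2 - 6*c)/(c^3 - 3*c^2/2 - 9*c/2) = (c - 4)/(c - 3)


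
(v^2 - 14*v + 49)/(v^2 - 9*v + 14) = (v - 7)/(v - 2)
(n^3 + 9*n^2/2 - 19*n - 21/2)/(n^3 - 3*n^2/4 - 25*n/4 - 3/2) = 2*(2*n^2 + 15*n + 7)/(4*n^2 + 9*n + 2)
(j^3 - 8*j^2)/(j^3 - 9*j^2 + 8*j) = j/(j - 1)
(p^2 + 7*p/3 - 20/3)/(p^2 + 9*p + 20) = (p - 5/3)/(p + 5)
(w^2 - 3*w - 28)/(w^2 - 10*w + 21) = (w + 4)/(w - 3)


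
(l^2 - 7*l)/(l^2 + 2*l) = (l - 7)/(l + 2)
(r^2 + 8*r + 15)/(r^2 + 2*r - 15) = (r + 3)/(r - 3)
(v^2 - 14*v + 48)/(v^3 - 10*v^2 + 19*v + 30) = (v - 8)/(v^2 - 4*v - 5)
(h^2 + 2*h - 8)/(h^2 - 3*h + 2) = (h + 4)/(h - 1)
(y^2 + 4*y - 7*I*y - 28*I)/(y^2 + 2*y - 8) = (y - 7*I)/(y - 2)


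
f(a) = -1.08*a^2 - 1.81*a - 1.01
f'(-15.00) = 30.59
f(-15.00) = -216.86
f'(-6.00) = 11.15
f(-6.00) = -29.03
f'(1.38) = -4.79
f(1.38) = -5.56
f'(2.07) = -6.28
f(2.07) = -9.38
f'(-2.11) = 2.75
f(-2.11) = -2.00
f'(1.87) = -5.85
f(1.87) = -8.17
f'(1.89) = -5.89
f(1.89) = -8.29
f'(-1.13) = 0.63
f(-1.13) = -0.34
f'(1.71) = -5.50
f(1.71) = -7.26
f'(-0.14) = -1.51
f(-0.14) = -0.78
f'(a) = -2.16*a - 1.81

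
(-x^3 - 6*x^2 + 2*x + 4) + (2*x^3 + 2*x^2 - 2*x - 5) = x^3 - 4*x^2 - 1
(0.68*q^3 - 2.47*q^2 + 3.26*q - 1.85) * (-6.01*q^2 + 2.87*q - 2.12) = -4.0868*q^5 + 16.7963*q^4 - 28.1231*q^3 + 25.7111*q^2 - 12.2207*q + 3.922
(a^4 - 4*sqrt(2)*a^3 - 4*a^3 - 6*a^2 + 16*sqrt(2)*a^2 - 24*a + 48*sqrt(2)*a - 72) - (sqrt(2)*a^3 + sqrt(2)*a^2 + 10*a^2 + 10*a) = a^4 - 5*sqrt(2)*a^3 - 4*a^3 - 16*a^2 + 15*sqrt(2)*a^2 - 34*a + 48*sqrt(2)*a - 72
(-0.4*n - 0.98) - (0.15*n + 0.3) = -0.55*n - 1.28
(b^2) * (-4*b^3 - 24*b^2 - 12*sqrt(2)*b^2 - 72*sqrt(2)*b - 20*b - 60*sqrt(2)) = -4*b^5 - 24*b^4 - 12*sqrt(2)*b^4 - 72*sqrt(2)*b^3 - 20*b^3 - 60*sqrt(2)*b^2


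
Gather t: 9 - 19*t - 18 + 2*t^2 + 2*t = 2*t^2 - 17*t - 9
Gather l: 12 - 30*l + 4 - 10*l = 16 - 40*l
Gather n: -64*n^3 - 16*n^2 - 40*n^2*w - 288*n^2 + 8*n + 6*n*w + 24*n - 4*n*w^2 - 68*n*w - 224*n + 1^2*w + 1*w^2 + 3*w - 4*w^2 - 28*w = -64*n^3 + n^2*(-40*w - 304) + n*(-4*w^2 - 62*w - 192) - 3*w^2 - 24*w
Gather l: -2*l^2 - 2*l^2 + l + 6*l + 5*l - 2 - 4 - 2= -4*l^2 + 12*l - 8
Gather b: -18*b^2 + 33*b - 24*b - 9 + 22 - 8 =-18*b^2 + 9*b + 5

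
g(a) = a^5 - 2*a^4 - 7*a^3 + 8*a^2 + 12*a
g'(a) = 5*a^4 - 8*a^3 - 21*a^2 + 16*a + 12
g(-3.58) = -535.82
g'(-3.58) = 873.94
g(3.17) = 13.59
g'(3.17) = 101.75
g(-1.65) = 6.37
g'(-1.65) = 1.42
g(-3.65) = -599.64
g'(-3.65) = 950.29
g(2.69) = -9.96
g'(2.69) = 9.17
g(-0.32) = -2.82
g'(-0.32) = 5.04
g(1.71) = 6.43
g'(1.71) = -19.30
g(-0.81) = -1.96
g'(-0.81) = -8.33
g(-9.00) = -66528.00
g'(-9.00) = 36804.00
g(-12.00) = -277200.00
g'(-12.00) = 114300.00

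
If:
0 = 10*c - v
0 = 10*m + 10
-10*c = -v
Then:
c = v/10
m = -1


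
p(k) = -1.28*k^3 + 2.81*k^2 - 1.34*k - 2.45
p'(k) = -3.84*k^2 + 5.62*k - 1.34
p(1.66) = -2.79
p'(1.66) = -2.59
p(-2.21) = 28.05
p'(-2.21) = -32.52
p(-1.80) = 16.53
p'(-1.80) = -23.90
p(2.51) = -8.35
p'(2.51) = -11.43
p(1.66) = -2.79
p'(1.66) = -2.59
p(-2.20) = 27.73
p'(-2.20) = -32.29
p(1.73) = -2.99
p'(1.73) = -3.11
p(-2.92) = 57.29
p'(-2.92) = -50.49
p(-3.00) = 61.42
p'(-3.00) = -52.76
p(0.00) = -2.45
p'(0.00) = -1.34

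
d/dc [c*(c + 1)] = 2*c + 1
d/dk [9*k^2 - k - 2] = 18*k - 1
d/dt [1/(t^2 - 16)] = -2*t/(t^2 - 16)^2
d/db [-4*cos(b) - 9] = 4*sin(b)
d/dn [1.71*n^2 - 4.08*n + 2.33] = 3.42*n - 4.08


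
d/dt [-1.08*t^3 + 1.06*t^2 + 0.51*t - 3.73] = -3.24*t^2 + 2.12*t + 0.51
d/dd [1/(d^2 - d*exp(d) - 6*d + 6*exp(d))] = (d*exp(d) - 2*d - 5*exp(d) + 6)/(d^2 - d*exp(d) - 6*d + 6*exp(d))^2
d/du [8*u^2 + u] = 16*u + 1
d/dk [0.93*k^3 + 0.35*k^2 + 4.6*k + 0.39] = 2.79*k^2 + 0.7*k + 4.6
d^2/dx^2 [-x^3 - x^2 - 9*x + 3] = -6*x - 2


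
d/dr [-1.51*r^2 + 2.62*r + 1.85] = 2.62 - 3.02*r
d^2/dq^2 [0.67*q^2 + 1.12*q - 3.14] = 1.34000000000000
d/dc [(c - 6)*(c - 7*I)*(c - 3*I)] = 3*c^2 + c*(-12 - 20*I) - 21 + 60*I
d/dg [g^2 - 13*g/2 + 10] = 2*g - 13/2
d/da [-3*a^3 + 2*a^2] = a*(4 - 9*a)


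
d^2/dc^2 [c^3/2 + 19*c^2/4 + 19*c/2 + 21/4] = 3*c + 19/2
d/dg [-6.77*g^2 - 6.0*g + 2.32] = -13.54*g - 6.0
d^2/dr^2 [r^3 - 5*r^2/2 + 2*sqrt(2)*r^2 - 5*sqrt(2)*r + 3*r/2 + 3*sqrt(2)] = 6*r - 5 + 4*sqrt(2)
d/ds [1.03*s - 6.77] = 1.03000000000000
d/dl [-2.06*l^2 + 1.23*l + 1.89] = 1.23 - 4.12*l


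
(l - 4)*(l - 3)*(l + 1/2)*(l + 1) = l^4 - 11*l^3/2 + 2*l^2 + 29*l/2 + 6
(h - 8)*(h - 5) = h^2 - 13*h + 40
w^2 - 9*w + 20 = (w - 5)*(w - 4)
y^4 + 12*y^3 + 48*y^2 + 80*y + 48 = (y + 2)^3*(y + 6)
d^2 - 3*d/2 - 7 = (d - 7/2)*(d + 2)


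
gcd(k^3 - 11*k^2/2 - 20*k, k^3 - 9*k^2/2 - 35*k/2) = k^2 + 5*k/2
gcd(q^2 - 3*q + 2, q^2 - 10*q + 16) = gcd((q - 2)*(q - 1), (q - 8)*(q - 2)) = q - 2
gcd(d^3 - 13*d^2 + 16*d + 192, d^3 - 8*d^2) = d - 8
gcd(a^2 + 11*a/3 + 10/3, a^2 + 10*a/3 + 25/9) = a + 5/3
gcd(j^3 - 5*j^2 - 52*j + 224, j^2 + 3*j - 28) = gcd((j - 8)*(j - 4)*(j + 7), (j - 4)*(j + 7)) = j^2 + 3*j - 28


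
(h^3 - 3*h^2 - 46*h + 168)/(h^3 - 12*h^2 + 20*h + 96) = (h^2 + 3*h - 28)/(h^2 - 6*h - 16)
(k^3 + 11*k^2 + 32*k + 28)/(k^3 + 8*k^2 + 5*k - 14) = (k + 2)/(k - 1)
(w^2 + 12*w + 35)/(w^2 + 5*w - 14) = (w + 5)/(w - 2)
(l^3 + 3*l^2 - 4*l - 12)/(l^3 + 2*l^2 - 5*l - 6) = (l + 2)/(l + 1)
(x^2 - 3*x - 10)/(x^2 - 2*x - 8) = (x - 5)/(x - 4)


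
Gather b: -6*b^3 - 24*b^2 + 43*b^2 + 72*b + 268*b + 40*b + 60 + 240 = -6*b^3 + 19*b^2 + 380*b + 300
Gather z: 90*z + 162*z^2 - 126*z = 162*z^2 - 36*z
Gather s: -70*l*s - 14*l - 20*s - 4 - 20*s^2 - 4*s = -14*l - 20*s^2 + s*(-70*l - 24) - 4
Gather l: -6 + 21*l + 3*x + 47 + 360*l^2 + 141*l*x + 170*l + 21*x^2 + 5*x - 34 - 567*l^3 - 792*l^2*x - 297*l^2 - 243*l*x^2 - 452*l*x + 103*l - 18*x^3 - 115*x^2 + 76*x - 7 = -567*l^3 + l^2*(63 - 792*x) + l*(-243*x^2 - 311*x + 294) - 18*x^3 - 94*x^2 + 84*x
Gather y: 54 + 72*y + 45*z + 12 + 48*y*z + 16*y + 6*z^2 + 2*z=y*(48*z + 88) + 6*z^2 + 47*z + 66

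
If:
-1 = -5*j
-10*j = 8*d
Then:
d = -1/4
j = 1/5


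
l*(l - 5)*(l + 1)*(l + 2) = l^4 - 2*l^3 - 13*l^2 - 10*l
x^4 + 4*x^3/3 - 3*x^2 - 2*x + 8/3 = (x - 1)^2*(x + 4/3)*(x + 2)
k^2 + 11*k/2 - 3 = (k - 1/2)*(k + 6)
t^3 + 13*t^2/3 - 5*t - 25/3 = (t - 5/3)*(t + 1)*(t + 5)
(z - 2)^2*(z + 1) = z^3 - 3*z^2 + 4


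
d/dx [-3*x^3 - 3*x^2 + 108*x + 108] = -9*x^2 - 6*x + 108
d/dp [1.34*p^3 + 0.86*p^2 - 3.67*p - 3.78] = 4.02*p^2 + 1.72*p - 3.67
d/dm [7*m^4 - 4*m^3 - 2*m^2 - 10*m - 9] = 28*m^3 - 12*m^2 - 4*m - 10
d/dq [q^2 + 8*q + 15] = 2*q + 8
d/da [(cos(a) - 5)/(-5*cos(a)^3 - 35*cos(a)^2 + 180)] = (137*cos(a)/2 + 4*cos(2*a) - cos(3*a)/2 - 32)*sin(a)/(5*(cos(a)^3 + 7*cos(a)^2 - 36)^2)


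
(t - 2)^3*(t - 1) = t^4 - 7*t^3 + 18*t^2 - 20*t + 8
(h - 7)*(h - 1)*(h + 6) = h^3 - 2*h^2 - 41*h + 42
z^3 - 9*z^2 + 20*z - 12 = (z - 6)*(z - 2)*(z - 1)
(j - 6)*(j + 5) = j^2 - j - 30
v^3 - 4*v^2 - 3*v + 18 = (v - 3)^2*(v + 2)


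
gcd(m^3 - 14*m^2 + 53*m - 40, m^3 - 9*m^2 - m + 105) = m - 5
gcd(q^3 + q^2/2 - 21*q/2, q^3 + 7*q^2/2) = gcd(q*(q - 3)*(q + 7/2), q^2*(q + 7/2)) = q^2 + 7*q/2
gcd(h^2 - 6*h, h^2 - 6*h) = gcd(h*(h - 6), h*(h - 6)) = h^2 - 6*h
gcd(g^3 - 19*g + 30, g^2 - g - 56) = 1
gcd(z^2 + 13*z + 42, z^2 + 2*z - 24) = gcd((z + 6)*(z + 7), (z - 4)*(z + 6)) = z + 6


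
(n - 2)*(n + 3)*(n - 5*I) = n^3 + n^2 - 5*I*n^2 - 6*n - 5*I*n + 30*I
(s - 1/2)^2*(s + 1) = s^3 - 3*s/4 + 1/4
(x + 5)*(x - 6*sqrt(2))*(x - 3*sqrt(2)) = x^3 - 9*sqrt(2)*x^2 + 5*x^2 - 45*sqrt(2)*x + 36*x + 180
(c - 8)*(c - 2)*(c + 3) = c^3 - 7*c^2 - 14*c + 48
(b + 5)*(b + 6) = b^2 + 11*b + 30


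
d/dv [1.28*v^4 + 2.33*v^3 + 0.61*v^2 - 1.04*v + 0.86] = 5.12*v^3 + 6.99*v^2 + 1.22*v - 1.04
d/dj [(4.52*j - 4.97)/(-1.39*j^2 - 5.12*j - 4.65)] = (6.2828*j^2 - 13.8166*j - 46.4644)/(1.9321*j^4 + 14.2336*j^3 + 39.1414*j^2 + 47.616*j + 21.6225)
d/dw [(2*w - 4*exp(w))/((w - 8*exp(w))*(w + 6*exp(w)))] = 2*(-w^2 + 96*w*exp(2*w) + 4*w*exp(w) - 96*exp(3*w) - 52*exp(2*w))/(w^4 - 4*w^3*exp(w) - 92*w^2*exp(2*w) + 192*w*exp(3*w) + 2304*exp(4*w))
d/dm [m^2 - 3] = 2*m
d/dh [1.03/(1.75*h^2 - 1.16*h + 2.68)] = (1.1948 - 3.605*h)/(1.75*h^2 - 1.16*h + 2.68)^2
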